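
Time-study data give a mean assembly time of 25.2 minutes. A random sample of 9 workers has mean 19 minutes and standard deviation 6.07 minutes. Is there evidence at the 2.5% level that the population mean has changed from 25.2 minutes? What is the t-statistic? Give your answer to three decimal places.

H0: μ = 25.2; H1: μ ≠ 25.2 (one-sample t-test, two-sided).
t = (x̄ − μ₀)/(s/√n) = (19 − 25.2)/(6.07/√9) = -3.064
df = n − 1 = 8
Two-sided p-value ≈ 0.015
Since p ≈ 0.015 < α = 0.025, reject H0; the evidence is statistically significant.

-3.064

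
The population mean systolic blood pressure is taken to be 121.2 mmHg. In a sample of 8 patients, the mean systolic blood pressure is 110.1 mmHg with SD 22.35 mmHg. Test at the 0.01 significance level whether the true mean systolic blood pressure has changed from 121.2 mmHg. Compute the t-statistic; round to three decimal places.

H0: μ = 121.2; H1: μ ≠ 121.2 (one-sample t-test, two-sided).
t = (x̄ − μ₀)/(s/√n) = (110.1 − 121.2)/(22.35/√8) = -1.405
df = n − 1 = 7
Two-sided p-value ≈ 0.2029
Since p ≈ 0.2029 > α = 0.01, fail to reject H0; the evidence is not statistically significant.

-1.405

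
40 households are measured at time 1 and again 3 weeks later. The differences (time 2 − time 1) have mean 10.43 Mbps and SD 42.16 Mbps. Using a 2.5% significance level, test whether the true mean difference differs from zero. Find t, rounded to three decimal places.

1.565

H0: μ_d = 0; H1: μ_d ≠ 0 (paired t-test on the differences, two-sided).
t = d̄/(s_d/√n) = 10.43/(42.16/√40) = 1.565
df = n − 1 = 39
Two-sided p-value ≈ 0.126
Since p ≈ 0.126 > α = 0.025, fail to reject H0; the evidence is not statistically significant.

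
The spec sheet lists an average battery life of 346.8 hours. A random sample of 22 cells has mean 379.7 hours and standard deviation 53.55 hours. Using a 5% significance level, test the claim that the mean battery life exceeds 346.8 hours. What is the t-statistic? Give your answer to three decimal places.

H0: μ = 346.8; H1: μ > 346.8 (one-sample t-test, right-tailed).
t = (x̄ − μ₀)/(s/√n) = (379.7 − 346.8)/(53.55/√22) = 2.882
df = n − 1 = 21
p-value = P(T ≥ 2.882) ≈ 0.0045
Since p ≈ 0.0045 < α = 0.05, reject H0; the data support H1.

2.882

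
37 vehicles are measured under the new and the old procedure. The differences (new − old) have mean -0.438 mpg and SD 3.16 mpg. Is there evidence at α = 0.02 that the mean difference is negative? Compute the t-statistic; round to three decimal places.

H0: μ_d = 0; H1: μ_d < 0 (paired t-test on the differences, left-tailed).
t = d̄/(s_d/√n) = -0.438/(3.16/√37) = -0.843
df = n − 1 = 36
p-value = P(T ≤ -0.843) ≈ 0.2024
Since p ≈ 0.2024 > α = 0.02, fail to reject H0; the evidence is not statistically significant.

-0.843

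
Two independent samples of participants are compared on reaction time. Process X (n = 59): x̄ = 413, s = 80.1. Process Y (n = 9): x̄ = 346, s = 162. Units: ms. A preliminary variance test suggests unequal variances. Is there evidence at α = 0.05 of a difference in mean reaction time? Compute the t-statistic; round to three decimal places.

Let group 1 = process X, group 2 = process Y. H0: μ_1 = μ_2; H1: μ_1 ≠ μ_2 (Welch's two-sample t-test, two-sided).
t = (x̄_1 − x̄_2)/√(s_1²/n_1 + s_2²/n_2) = (413 − 346)/√(80.1²/59 + 162²/9) = 1.218
Welch–Satterthwaite df ≈ 8.61
Two-sided p-value ≈ 0.255
Since p ≈ 0.255 > α = 0.05, fail to reject H0; the evidence is not statistically significant.

1.218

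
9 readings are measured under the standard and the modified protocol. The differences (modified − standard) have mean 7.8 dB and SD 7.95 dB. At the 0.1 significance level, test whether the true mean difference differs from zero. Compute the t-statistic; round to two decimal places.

H0: μ_d = 0; H1: μ_d ≠ 0 (paired t-test on the differences, two-sided).
t = d̄/(s_d/√n) = 7.8/(7.95/√9) = 2.94
df = n − 1 = 8
Two-sided p-value ≈ 0.0186
Since p ≈ 0.0186 < α = 0.1, reject H0; the evidence is statistically significant.

2.94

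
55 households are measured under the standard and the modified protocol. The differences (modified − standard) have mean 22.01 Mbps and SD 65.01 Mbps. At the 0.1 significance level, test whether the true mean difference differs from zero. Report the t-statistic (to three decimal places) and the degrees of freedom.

t = 2.511, df = 54

H0: μ_d = 0; H1: μ_d ≠ 0 (paired t-test on the differences, two-sided).
t = d̄/(s_d/√n) = 22.01/(65.01/√55) = 2.511
df = n − 1 = 54
Two-sided p-value ≈ 0.015
Since p ≈ 0.015 < α = 0.1, reject H0; the evidence is statistically significant.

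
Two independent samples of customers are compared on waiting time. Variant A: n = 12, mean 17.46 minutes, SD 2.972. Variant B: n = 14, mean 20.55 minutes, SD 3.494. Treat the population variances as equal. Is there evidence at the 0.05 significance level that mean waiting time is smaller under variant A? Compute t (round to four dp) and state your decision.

t = -2.4056; reject H0

Let group 1 = variant A, group 2 = variant B. H0: μ_1 = μ_2; H1: μ_1 < μ_2 (two-sample pooled-variance t-test, left-tailed).
s_p² = [(12−1)·2.972² + (14−1)·3.494²]/(12+14−2) = 10.661
t = (17.46 − 20.55)/√[10.661·(1/12 + 1/14)] = -2.4056
df = n₁ + n₂ − 2 = 24
p-value = P(T ≤ -2.4056) ≈ 0.012
Since p ≈ 0.012 < α = 0.05, reject H0; the data support H1.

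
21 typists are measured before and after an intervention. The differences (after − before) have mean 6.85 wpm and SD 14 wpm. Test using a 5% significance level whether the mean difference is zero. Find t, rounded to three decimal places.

2.242

H0: μ_d = 0; H1: μ_d ≠ 0 (paired t-test on the differences, two-sided).
t = d̄/(s_d/√n) = 6.85/(14/√21) = 2.242
df = n − 1 = 20
Two-sided p-value ≈ 0.036
Since p ≈ 0.036 < α = 0.05, reject H0; the evidence is statistically significant.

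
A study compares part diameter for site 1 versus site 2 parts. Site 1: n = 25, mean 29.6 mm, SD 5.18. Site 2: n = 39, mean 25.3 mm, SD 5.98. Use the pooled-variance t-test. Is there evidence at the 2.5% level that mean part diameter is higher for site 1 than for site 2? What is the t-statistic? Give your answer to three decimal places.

2.953

Let group 1 = site 1, group 2 = site 2. H0: μ_1 = μ_2; H1: μ_1 > μ_2 (two-sample pooled-variance t-test, right-tailed).
s_p² = [(25−1)·5.18² + (39−1)·5.98²]/(25+39−2) = 32.3044
t = (29.6 − 25.3)/√[32.3044·(1/25 + 1/39)] = 2.953
df = n₁ + n₂ − 2 = 62
p-value = P(T ≥ 2.953) ≈ 0.002
Since p ≈ 0.002 < α = 0.025, reject H0; the evidence is statistically significant.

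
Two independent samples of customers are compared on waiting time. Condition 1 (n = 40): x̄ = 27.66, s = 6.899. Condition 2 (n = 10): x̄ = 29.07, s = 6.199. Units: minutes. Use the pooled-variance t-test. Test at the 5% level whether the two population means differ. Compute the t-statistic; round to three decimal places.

Let group 1 = condition 1, group 2 = condition 2. H0: μ_1 = μ_2; H1: μ_1 ≠ μ_2 (two-sample pooled-variance t-test, two-sided).
s_p² = [(40−1)·6.899² + (10−1)·6.199²]/(40+10−2) = 45.8771
t = (27.66 − 29.07)/√[45.8771·(1/40 + 1/10)] = -0.589
df = n₁ + n₂ − 2 = 48
Two-sided p-value ≈ 0.5588
Since p ≈ 0.5588 > α = 0.05, fail to reject H0; the evidence is not statistically significant.

-0.589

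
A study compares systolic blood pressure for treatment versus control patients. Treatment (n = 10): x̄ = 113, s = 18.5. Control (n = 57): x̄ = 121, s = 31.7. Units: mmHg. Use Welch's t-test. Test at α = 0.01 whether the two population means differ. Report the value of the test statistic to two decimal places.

Let group 1 = treatment, group 2 = control. H0: μ_1 = μ_2; H1: μ_1 ≠ μ_2 (Welch's two-sample t-test, two-sided).
t = (x̄_1 − x̄_2)/√(s_1²/n_1 + s_2²/n_2) = (113 − 121)/√(18.5²/10 + 31.7²/57) = -1.11
Welch–Satterthwaite df ≈ 19.82
Two-sided p-value ≈ 0.2799
Since p ≈ 0.2799 > α = 0.01, fail to reject H0; the evidence is not statistically significant.

-1.11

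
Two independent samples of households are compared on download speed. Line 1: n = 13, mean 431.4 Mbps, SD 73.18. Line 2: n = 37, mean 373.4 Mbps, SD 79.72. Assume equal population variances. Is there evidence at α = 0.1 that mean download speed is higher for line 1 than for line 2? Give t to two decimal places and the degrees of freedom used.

t = 2.30, df = 48

Let group 1 = line 1, group 2 = line 2. H0: μ_1 = μ_2; H1: μ_1 > μ_2 (two-sample pooled-variance t-test, right-tailed).
s_p² = [(13−1)·73.18² + (37−1)·79.72²]/(13+37−2) = 6105.29
t = (431.4 − 373.4)/√[6105.29·(1/13 + 1/37)] = 2.30
df = n₁ + n₂ − 2 = 48
p-value = P(T ≥ 2.30) ≈ 0.013
Since p ≈ 0.013 < α = 0.1, reject H0; the data support H1.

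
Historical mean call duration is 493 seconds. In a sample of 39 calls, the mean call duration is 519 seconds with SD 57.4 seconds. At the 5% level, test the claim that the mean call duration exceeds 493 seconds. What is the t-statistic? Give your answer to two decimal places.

2.83

H0: μ = 493; H1: μ > 493 (one-sample t-test, right-tailed).
t = (x̄ − μ₀)/(s/√n) = (519 − 493)/(57.4/√39) = 2.83
df = n − 1 = 38
p-value = P(T ≥ 2.83) ≈ 0.004
Since p ≈ 0.004 < α = 0.05, reject H0; the data support H1.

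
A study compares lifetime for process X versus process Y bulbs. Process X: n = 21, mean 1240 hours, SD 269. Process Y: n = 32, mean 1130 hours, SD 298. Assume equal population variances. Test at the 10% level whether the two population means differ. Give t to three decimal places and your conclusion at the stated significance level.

t = 1.365; fail to reject H0

Let group 1 = process X, group 2 = process Y. H0: μ_1 = μ_2; H1: μ_1 ≠ μ_2 (two-sample pooled-variance t-test, two-sided).
s_p² = [(21−1)·269² + (32−1)·298²]/(21+32−2) = 82355.8
t = (1240 − 1130)/√[82355.8·(1/21 + 1/32)] = 1.365
df = n₁ + n₂ − 2 = 51
Two-sided p-value ≈ 0.1783
Since p ≈ 0.1783 > α = 0.1, fail to reject H0; the data do not provide sufficient evidence against H0.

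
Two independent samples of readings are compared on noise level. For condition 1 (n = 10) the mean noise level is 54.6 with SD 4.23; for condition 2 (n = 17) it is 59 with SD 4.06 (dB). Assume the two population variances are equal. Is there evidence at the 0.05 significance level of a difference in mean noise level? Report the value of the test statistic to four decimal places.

Let group 1 = condition 1, group 2 = condition 2. H0: μ_1 = μ_2; H1: μ_1 ≠ μ_2 (two-sample pooled-variance t-test, two-sided).
s_p² = [(10−1)·4.23² + (17−1)·4.06²]/(10+17−2) = 16.9909
t = (54.6 − 59)/√[16.9909·(1/10 + 1/17)] = -2.6785
df = n₁ + n₂ − 2 = 25
Two-sided p-value ≈ 0.013
Since p ≈ 0.013 < α = 0.05, reject H0; the data support H1.

-2.6785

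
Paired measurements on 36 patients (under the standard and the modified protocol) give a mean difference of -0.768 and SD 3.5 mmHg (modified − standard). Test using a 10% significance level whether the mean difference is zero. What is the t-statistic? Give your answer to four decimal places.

-1.3166

H0: μ_d = 0; H1: μ_d ≠ 0 (paired t-test on the differences, two-sided).
t = d̄/(s_d/√n) = -0.768/(3.5/√36) = -1.3166
df = n − 1 = 35
Two-sided p-value ≈ 0.1965
Since p ≈ 0.1965 > α = 0.1, fail to reject H0; the data do not provide sufficient evidence against H0.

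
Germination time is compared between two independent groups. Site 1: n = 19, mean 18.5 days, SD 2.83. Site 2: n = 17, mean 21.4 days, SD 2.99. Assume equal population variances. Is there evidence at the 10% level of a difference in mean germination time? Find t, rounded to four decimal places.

-2.9888

Let group 1 = site 1, group 2 = site 2. H0: μ_1 = μ_2; H1: μ_1 ≠ μ_2 (two-sample pooled-variance t-test, two-sided).
s_p² = [(19−1)·2.83² + (17−1)·2.99²]/(19+17−2) = 8.44711
t = (18.5 − 21.4)/√[8.44711·(1/19 + 1/17)] = -2.9888
df = n₁ + n₂ − 2 = 34
Two-sided p-value ≈ 0.005
Since p ≈ 0.005 < α = 0.1, reject H0; the data support H1.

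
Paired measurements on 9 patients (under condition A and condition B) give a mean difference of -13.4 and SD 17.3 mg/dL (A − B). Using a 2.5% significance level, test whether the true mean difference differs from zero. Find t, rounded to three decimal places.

-2.324

H0: μ_d = 0; H1: μ_d ≠ 0 (paired t-test on the differences, two-sided).
t = d̄/(s_d/√n) = -13.4/(17.3/√9) = -2.324
df = n − 1 = 8
Two-sided p-value ≈ 0.0486
Since p ≈ 0.0486 > α = 0.025, fail to reject H0; the evidence is not statistically significant.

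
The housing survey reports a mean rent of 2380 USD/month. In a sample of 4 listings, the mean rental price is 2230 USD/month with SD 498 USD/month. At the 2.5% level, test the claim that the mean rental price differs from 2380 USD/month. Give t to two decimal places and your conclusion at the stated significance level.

H0: μ = 2380; H1: μ ≠ 2380 (one-sample t-test, two-sided).
t = (x̄ − μ₀)/(s/√n) = (2230 − 2380)/(498/√4) = -0.60
df = n − 1 = 3
Two-sided p-value ≈ 0.5894
Since p ≈ 0.5894 > α = 0.025, fail to reject H0; the data do not provide sufficient evidence against H0.

t = -0.60; fail to reject H0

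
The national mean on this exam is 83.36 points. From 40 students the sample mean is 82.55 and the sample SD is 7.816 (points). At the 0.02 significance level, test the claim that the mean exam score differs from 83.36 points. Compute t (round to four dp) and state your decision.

H0: μ = 83.36; H1: μ ≠ 83.36 (one-sample t-test, two-sided).
t = (x̄ − μ₀)/(s/√n) = (82.55 − 83.36)/(7.816/√40) = -0.6554
df = n − 1 = 39
Two-sided p-value ≈ 0.516
Since p ≈ 0.516 > α = 0.02, fail to reject H0; the data do not provide sufficient evidence against H0.

t = -0.6554; fail to reject H0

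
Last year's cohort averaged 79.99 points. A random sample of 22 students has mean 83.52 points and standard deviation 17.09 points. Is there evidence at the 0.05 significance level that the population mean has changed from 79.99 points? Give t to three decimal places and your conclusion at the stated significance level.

t = 0.969; fail to reject H0

H0: μ = 79.99; H1: μ ≠ 79.99 (one-sample t-test, two-sided).
t = (x̄ − μ₀)/(s/√n) = (83.52 − 79.99)/(17.09/√22) = 0.969
df = n − 1 = 21
Two-sided p-value ≈ 0.3437
Since p ≈ 0.3437 > α = 0.05, fail to reject H0; the evidence is not statistically significant.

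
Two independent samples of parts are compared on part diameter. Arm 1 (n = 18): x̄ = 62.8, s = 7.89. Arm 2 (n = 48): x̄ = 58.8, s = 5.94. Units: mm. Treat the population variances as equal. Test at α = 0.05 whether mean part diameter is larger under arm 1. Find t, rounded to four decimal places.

2.2214

Let group 1 = arm 1, group 2 = arm 2. H0: μ_1 = μ_2; H1: μ_1 > μ_2 (two-sample pooled-variance t-test, right-tailed).
s_p² = [(18−1)·7.89² + (48−1)·5.94²]/(18+48−2) = 42.4471
t = (62.8 − 58.8)/√[42.4471·(1/18 + 1/48)] = 2.2214
df = n₁ + n₂ − 2 = 64
p-value = P(T ≥ 2.2214) ≈ 0.0149
Since p ≈ 0.0149 < α = 0.05, reject H0; the data support H1.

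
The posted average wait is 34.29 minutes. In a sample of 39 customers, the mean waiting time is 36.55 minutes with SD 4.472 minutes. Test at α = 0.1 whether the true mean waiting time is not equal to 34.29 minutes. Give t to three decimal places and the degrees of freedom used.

H0: μ = 34.29; H1: μ ≠ 34.29 (one-sample t-test, two-sided).
t = (x̄ − μ₀)/(s/√n) = (36.55 − 34.29)/(4.472/√39) = 3.156
df = n − 1 = 38
Two-sided p-value ≈ 0.0031
Since p ≈ 0.0031 < α = 0.1, reject H0; the evidence is statistically significant.

t = 3.156, df = 38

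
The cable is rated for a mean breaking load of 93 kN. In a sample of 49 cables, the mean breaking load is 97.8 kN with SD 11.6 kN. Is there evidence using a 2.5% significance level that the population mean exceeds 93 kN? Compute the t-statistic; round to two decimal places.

H0: μ = 93; H1: μ > 93 (one-sample t-test, right-tailed).
t = (x̄ − μ₀)/(s/√n) = (97.8 − 93)/(11.6/√49) = 2.90
df = n − 1 = 48
p-value = P(T ≥ 2.90) ≈ 0.0028
Since p ≈ 0.0028 < α = 0.025, reject H0; the data support H1.

2.90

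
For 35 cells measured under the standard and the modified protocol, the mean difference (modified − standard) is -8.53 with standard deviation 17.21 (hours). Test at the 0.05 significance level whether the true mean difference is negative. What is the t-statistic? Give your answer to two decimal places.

H0: μ_d = 0; H1: μ_d < 0 (paired t-test on the differences, left-tailed).
t = d̄/(s_d/√n) = -8.53/(17.21/√35) = -2.93
df = n − 1 = 34
p-value = P(T ≤ -2.93) ≈ 0.0030
Since p ≈ 0.0030 < α = 0.05, reject H0; the data support H1.

-2.93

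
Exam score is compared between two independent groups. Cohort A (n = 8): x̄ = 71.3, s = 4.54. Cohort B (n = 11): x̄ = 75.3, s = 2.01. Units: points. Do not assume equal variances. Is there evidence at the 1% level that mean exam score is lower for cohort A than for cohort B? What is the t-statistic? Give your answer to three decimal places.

-2.331

Let group 1 = cohort A, group 2 = cohort B. H0: μ_1 = μ_2; H1: μ_1 < μ_2 (Welch's two-sample t-test, left-tailed).
t = (x̄_1 − x̄_2)/√(s_1²/n_1 + s_2²/n_2) = (71.3 − 75.3)/√(4.54²/8 + 2.01²/11) = -2.331
Welch–Satterthwaite df ≈ 9.01
p-value = P(T ≤ -2.331) ≈ 0.022
Since p ≈ 0.022 > α = 0.01, fail to reject H0; the data do not provide sufficient evidence against H0.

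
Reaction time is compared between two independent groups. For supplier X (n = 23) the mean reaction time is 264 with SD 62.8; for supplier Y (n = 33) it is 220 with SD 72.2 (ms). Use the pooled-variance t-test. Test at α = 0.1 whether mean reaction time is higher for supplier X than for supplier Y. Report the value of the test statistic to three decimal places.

Let group 1 = supplier X, group 2 = supplier Y. H0: μ_1 = μ_2; H1: μ_1 > μ_2 (two-sample pooled-variance t-test, right-tailed).
s_p² = [(23−1)·62.8² + (33−1)·72.2²]/(23+33−2) = 4695.84
t = (264 − 220)/√[4695.84·(1/23 + 1/33)] = 2.364
df = n₁ + n₂ − 2 = 54
p-value = P(T ≥ 2.364) ≈ 0.0109
Since p ≈ 0.0109 < α = 0.1, reject H0; the evidence is statistically significant.

2.364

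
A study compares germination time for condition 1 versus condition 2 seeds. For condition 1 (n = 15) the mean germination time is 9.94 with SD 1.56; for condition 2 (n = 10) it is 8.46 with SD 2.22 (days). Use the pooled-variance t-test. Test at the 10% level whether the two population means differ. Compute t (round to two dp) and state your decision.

Let group 1 = condition 1, group 2 = condition 2. H0: μ_1 = μ_2; H1: μ_1 ≠ μ_2 (two-sample pooled-variance t-test, two-sided).
s_p² = [(15−1)·1.56² + (10−1)·2.22²]/(15+10−2) = 3.40983
t = (9.94 − 8.46)/√[3.40983·(1/15 + 1/10)] = 1.96
df = n₁ + n₂ − 2 = 23
Two-sided p-value ≈ 0.0618
Since p ≈ 0.0618 < α = 0.1, reject H0; the evidence is statistically significant.

t = 1.96; reject H0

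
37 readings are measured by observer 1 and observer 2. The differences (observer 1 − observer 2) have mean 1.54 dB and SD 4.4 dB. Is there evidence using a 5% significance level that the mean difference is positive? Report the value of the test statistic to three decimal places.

H0: μ_d = 0; H1: μ_d > 0 (paired t-test on the differences, right-tailed).
t = d̄/(s_d/√n) = 1.54/(4.4/√37) = 2.129
df = n − 1 = 36
p-value = P(T ≥ 2.129) ≈ 0.020
Since p ≈ 0.020 < α = 0.05, reject H0; the data support H1.

2.129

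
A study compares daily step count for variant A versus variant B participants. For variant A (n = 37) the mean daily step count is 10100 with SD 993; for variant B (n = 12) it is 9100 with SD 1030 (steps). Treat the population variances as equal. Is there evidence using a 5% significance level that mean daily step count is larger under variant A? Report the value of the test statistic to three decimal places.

Let group 1 = variant A, group 2 = variant B. H0: μ_1 = μ_2; H1: μ_1 > μ_2 (two-sample pooled-variance t-test, right-tailed).
s_p² = [(37−1)·993² + (12−1)·1030²]/(37+12−2) = 1003570
t = (10100 − 9100)/√[1003570·(1/37 + 1/12)] = 3.005
df = n₁ + n₂ − 2 = 47
p-value = P(T ≥ 3.005) ≈ 0.002
Since p ≈ 0.002 < α = 0.05, reject H0; the evidence is statistically significant.

3.005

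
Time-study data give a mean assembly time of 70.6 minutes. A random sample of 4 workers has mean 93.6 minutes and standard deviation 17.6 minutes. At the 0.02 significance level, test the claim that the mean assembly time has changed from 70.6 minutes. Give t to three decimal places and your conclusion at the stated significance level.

t = 2.614; fail to reject H0

H0: μ = 70.6; H1: μ ≠ 70.6 (one-sample t-test, two-sided).
t = (x̄ − μ₀)/(s/√n) = (93.6 − 70.6)/(17.6/√4) = 2.614
df = n − 1 = 3
Two-sided p-value ≈ 0.0794
Since p ≈ 0.0794 > α = 0.02, fail to reject H0; the evidence is not statistically significant.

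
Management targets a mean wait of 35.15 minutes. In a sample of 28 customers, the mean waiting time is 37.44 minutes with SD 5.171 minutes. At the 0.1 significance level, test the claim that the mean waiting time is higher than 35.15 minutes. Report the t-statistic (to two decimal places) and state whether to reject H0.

H0: μ = 35.15; H1: μ > 35.15 (one-sample t-test, right-tailed).
t = (x̄ − μ₀)/(s/√n) = (37.44 − 35.15)/(5.171/√28) = 2.34
df = n − 1 = 27
p-value = P(T ≥ 2.34) ≈ 0.013
Since p ≈ 0.013 < α = 0.1, reject H0; the evidence is statistically significant.

t = 2.34; reject H0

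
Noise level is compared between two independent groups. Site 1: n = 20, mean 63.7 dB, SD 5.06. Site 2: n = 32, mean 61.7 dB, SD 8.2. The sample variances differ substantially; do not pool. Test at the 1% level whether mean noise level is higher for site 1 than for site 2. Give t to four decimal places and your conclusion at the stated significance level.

Let group 1 = site 1, group 2 = site 2. H0: μ_1 = μ_2; H1: μ_1 > μ_2 (Welch's two-sample t-test, right-tailed).
t = (x̄_1 − x̄_2)/√(s_1²/n_1 + s_2²/n_2) = (63.7 − 61.7)/√(5.06²/20 + 8.2²/32) = 1.0876
Welch–Satterthwaite df ≈ 50.00
p-value = P(T ≥ 1.0876) ≈ 0.1410
Since p ≈ 0.1410 > α = 0.01, fail to reject H0; the evidence is not statistically significant.

t = 1.0876; fail to reject H0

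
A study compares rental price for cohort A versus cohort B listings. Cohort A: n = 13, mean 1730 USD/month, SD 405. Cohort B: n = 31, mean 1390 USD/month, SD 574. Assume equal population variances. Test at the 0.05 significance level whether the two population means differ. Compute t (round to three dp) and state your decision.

Let group 1 = cohort A, group 2 = cohort B. H0: μ_1 = μ_2; H1: μ_1 ≠ μ_2 (two-sample pooled-variance t-test, two-sided).
s_p² = [(13−1)·405² + (31−1)·574²]/(13+31−2) = 282204
t = (1730 − 1390)/√[282204·(1/13 + 1/31)] = 1.937
df = n₁ + n₂ − 2 = 42
Two-sided p-value ≈ 0.059
Since p ≈ 0.059 > α = 0.05, fail to reject H0; the data do not provide sufficient evidence against H0.

t = 1.937; fail to reject H0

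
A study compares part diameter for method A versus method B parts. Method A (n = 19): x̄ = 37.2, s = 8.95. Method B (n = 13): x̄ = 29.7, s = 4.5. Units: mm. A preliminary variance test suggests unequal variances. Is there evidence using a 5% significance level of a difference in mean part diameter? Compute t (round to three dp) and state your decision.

Let group 1 = method A, group 2 = method B. H0: μ_1 = μ_2; H1: μ_1 ≠ μ_2 (Welch's two-sample t-test, two-sided).
t = (x̄_1 − x̄_2)/√(s_1²/n_1 + s_2²/n_2) = (37.2 − 29.7)/√(8.95²/19 + 4.5²/13) = 3.121
Welch–Satterthwaite df ≈ 28.02
Two-sided p-value ≈ 0.004
Since p ≈ 0.004 < α = 0.05, reject H0; the evidence is statistically significant.

t = 3.121; reject H0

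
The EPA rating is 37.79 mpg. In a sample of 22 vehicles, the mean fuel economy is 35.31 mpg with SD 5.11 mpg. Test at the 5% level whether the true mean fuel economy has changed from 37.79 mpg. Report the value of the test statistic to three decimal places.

H0: μ = 37.79; H1: μ ≠ 37.79 (one-sample t-test, two-sided).
t = (x̄ − μ₀)/(s/√n) = (35.31 − 37.79)/(5.11/√22) = -2.276
df = n − 1 = 21
Two-sided p-value ≈ 0.033
Since p ≈ 0.033 < α = 0.05, reject H0; the evidence is statistically significant.

-2.276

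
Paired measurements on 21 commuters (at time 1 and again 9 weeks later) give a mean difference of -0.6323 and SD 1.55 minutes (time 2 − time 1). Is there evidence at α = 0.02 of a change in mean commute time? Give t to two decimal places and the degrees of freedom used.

t = -1.87, df = 20

H0: μ_d = 0; H1: μ_d ≠ 0 (paired t-test on the differences, two-sided).
t = d̄/(s_d/√n) = -0.6323/(1.55/√21) = -1.87
df = n − 1 = 20
Two-sided p-value ≈ 0.0763
Since p ≈ 0.0763 > α = 0.02, fail to reject H0; the evidence is not statistically significant.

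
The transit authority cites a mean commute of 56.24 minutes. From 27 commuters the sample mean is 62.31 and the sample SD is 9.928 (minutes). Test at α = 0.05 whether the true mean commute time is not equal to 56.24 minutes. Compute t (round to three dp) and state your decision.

H0: μ = 56.24; H1: μ ≠ 56.24 (one-sample t-test, two-sided).
t = (x̄ − μ₀)/(s/√n) = (62.31 − 56.24)/(9.928/√27) = 3.177
df = n − 1 = 26
Two-sided p-value ≈ 0.0038
Since p ≈ 0.0038 < α = 0.05, reject H0; the data support H1.

t = 3.177; reject H0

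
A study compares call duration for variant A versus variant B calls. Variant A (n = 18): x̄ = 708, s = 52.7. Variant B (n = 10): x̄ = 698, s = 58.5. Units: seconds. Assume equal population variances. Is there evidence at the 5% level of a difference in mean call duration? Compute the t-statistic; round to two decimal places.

0.46

Let group 1 = variant A, group 2 = variant B. H0: μ_1 = μ_2; H1: μ_1 ≠ μ_2 (two-sample pooled-variance t-test, two-sided).
s_p² = [(18−1)·52.7² + (10−1)·58.5²]/(18+10−2) = 3000.55
t = (708 − 698)/√[3000.55·(1/18 + 1/10)] = 0.46
df = n₁ + n₂ − 2 = 26
Two-sided p-value ≈ 0.6473
Since p ≈ 0.6473 > α = 0.05, fail to reject H0; the evidence is not statistically significant.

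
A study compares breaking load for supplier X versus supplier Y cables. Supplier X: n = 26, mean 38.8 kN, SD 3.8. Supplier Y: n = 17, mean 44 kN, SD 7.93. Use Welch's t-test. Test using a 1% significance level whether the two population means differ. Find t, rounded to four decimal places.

-2.5210

Let group 1 = supplier X, group 2 = supplier Y. H0: μ_1 = μ_2; H1: μ_1 ≠ μ_2 (Welch's two-sample t-test, two-sided).
t = (x̄_1 − x̄_2)/√(s_1²/n_1 + s_2²/n_2) = (38.8 − 44)/√(3.8²/26 + 7.93²/17) = -2.5210
Welch–Satterthwaite df ≈ 20.86
Two-sided p-value ≈ 0.020
Since p ≈ 0.020 > α = 0.01, fail to reject H0; the evidence is not statistically significant.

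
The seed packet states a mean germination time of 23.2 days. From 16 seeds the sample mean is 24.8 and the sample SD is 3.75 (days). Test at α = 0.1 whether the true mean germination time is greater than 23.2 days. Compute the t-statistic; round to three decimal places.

H0: μ = 23.2; H1: μ > 23.2 (one-sample t-test, right-tailed).
t = (x̄ − μ₀)/(s/√n) = (24.8 − 23.2)/(3.75/√16) = 1.707
df = n − 1 = 15
p-value = P(T ≥ 1.707) ≈ 0.054
Since p ≈ 0.054 < α = 0.1, reject H0; the data support H1.

1.707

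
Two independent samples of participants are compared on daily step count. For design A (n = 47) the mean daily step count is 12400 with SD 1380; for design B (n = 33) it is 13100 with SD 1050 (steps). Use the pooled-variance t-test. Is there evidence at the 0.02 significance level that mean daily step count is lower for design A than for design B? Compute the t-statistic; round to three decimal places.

-2.456

Let group 1 = design A, group 2 = design B. H0: μ_1 = μ_2; H1: μ_1 < μ_2 (two-sample pooled-variance t-test, left-tailed).
s_p² = [(47−1)·1380² + (33−1)·1050²]/(47+33−2) = 1575420
t = (12400 − 13100)/√[1575420·(1/47 + 1/33)] = -2.456
df = n₁ + n₂ − 2 = 78
p-value = P(T ≤ -2.456) ≈ 0.008
Since p ≈ 0.008 < α = 0.02, reject H0; the data support H1.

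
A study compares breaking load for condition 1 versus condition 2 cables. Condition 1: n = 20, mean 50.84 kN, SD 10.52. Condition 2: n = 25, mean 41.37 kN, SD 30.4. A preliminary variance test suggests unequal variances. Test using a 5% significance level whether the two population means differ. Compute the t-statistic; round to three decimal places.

Let group 1 = condition 1, group 2 = condition 2. H0: μ_1 = μ_2; H1: μ_1 ≠ μ_2 (Welch's two-sample t-test, two-sided).
t = (x̄_1 − x̄_2)/√(s_1²/n_1 + s_2²/n_2) = (50.84 − 41.37)/√(10.52²/20 + 30.4²/25) = 1.453
Welch–Satterthwaite df ≈ 30.85
Two-sided p-value ≈ 0.1564
Since p ≈ 0.1564 > α = 0.05, fail to reject H0; the data do not provide sufficient evidence against H0.

1.453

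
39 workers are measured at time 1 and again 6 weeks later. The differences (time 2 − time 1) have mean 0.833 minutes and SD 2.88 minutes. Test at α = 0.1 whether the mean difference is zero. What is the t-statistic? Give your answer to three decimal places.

1.806

H0: μ_d = 0; H1: μ_d ≠ 0 (paired t-test on the differences, two-sided).
t = d̄/(s_d/√n) = 0.833/(2.88/√39) = 1.806
df = n − 1 = 38
Two-sided p-value ≈ 0.079
Since p ≈ 0.079 < α = 0.1, reject H0; the evidence is statistically significant.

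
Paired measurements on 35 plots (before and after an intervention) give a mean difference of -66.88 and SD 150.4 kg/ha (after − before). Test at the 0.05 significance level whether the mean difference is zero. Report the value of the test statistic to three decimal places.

-2.631

H0: μ_d = 0; H1: μ_d ≠ 0 (paired t-test on the differences, two-sided).
t = d̄/(s_d/√n) = -66.88/(150.4/√35) = -2.631
df = n − 1 = 34
Two-sided p-value ≈ 0.0127
Since p ≈ 0.0127 < α = 0.05, reject H0; the evidence is statistically significant.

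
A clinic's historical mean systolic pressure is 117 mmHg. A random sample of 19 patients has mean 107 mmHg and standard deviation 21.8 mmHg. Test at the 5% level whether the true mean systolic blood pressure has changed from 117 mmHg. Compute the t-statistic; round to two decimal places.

-2.00

H0: μ = 117; H1: μ ≠ 117 (one-sample t-test, two-sided).
t = (x̄ − μ₀)/(s/√n) = (107 − 117)/(21.8/√19) = -2.00
df = n − 1 = 18
Two-sided p-value ≈ 0.0609
Since p ≈ 0.0609 > α = 0.05, fail to reject H0; the evidence is not statistically significant.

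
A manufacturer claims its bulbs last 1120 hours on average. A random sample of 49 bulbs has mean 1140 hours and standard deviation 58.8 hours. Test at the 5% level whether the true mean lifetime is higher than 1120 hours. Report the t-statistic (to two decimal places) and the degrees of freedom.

H0: μ = 1120; H1: μ > 1120 (one-sample t-test, right-tailed).
t = (x̄ − μ₀)/(s/√n) = (1140 − 1120)/(58.8/√49) = 2.38
df = n − 1 = 48
p-value = P(T ≥ 2.38) ≈ 0.0106
Since p ≈ 0.0106 < α = 0.05, reject H0; the evidence is statistically significant.

t = 2.38, df = 48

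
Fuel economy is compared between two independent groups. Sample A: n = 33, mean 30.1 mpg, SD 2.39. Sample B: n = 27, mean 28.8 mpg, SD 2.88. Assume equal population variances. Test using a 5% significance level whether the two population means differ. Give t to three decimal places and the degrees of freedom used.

Let group 1 = sample A, group 2 = sample B. H0: μ_1 = μ_2; H1: μ_1 ≠ μ_2 (two-sample pooled-variance t-test, two-sided).
s_p² = [(33−1)·2.39² + (27−1)·2.88²]/(33+27−2) = 6.86968
t = (30.1 − 28.8)/√[6.86968·(1/33 + 1/27)] = 1.911
df = n₁ + n₂ − 2 = 58
Two-sided p-value ≈ 0.0609
Since p ≈ 0.0609 > α = 0.05, fail to reject H0; the data do not provide sufficient evidence against H0.

t = 1.911, df = 58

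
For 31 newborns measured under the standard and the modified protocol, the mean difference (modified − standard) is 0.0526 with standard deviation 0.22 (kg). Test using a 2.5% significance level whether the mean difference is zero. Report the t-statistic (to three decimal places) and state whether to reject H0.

t = 1.331; fail to reject H0

H0: μ_d = 0; H1: μ_d ≠ 0 (paired t-test on the differences, two-sided).
t = d̄/(s_d/√n) = 0.0526/(0.22/√31) = 1.331
df = n − 1 = 30
Two-sided p-value ≈ 0.193
Since p ≈ 0.193 > α = 0.025, fail to reject H0; the evidence is not statistically significant.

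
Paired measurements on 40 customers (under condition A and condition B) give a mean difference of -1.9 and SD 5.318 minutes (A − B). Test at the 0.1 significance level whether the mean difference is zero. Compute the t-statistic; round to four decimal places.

H0: μ_d = 0; H1: μ_d ≠ 0 (paired t-test on the differences, two-sided).
t = d̄/(s_d/√n) = -1.9/(5.318/√40) = -2.2596
df = n − 1 = 39
Two-sided p-value ≈ 0.030
Since p ≈ 0.030 < α = 0.1, reject H0; the evidence is statistically significant.

-2.2596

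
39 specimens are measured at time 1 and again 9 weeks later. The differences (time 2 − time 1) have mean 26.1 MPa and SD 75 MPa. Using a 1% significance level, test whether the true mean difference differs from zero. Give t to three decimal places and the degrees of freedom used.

t = 2.173, df = 38

H0: μ_d = 0; H1: μ_d ≠ 0 (paired t-test on the differences, two-sided).
t = d̄/(s_d/√n) = 26.1/(75/√39) = 2.173
df = n − 1 = 38
Two-sided p-value ≈ 0.0361
Since p ≈ 0.0361 > α = 0.01, fail to reject H0; the data do not provide sufficient evidence against H0.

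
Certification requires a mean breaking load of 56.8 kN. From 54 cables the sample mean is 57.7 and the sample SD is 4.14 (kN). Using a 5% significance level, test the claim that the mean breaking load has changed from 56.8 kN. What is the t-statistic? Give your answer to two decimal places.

H0: μ = 56.8; H1: μ ≠ 56.8 (one-sample t-test, two-sided).
t = (x̄ − μ₀)/(s/√n) = (57.7 − 56.8)/(4.14/√54) = 1.60
df = n − 1 = 53
Two-sided p-value ≈ 0.1161
Since p ≈ 0.1161 > α = 0.05, fail to reject H0; the evidence is not statistically significant.

1.60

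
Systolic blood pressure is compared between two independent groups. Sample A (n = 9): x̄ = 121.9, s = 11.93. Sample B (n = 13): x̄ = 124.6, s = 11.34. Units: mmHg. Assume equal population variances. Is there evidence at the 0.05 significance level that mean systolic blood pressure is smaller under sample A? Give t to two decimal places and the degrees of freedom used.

Let group 1 = sample A, group 2 = sample B. H0: μ_1 = μ_2; H1: μ_1 < μ_2 (two-sample pooled-variance t-test, left-tailed).
s_p² = [(9−1)·11.93² + (13−1)·11.34²]/(9+13−2) = 134.087
t = (121.9 − 124.6)/√[134.087·(1/9 + 1/13)] = -0.54
df = n₁ + n₂ − 2 = 20
p-value = P(T ≤ -0.54) ≈ 0.2984
Since p ≈ 0.2984 > α = 0.05, fail to reject H0; the data do not provide sufficient evidence against H0.

t = -0.54, df = 20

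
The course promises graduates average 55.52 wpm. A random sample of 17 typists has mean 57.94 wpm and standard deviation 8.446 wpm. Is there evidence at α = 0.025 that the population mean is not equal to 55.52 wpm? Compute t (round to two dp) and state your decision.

H0: μ = 55.52; H1: μ ≠ 55.52 (one-sample t-test, two-sided).
t = (x̄ − μ₀)/(s/√n) = (57.94 − 55.52)/(8.446/√17) = 1.18
df = n − 1 = 16
Two-sided p-value ≈ 0.255
Since p ≈ 0.255 > α = 0.025, fail to reject H0; the data do not provide sufficient evidence against H0.

t = 1.18; fail to reject H0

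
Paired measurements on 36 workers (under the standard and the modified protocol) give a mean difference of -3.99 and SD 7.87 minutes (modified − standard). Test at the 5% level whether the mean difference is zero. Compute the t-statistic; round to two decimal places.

-3.04

H0: μ_d = 0; H1: μ_d ≠ 0 (paired t-test on the differences, two-sided).
t = d̄/(s_d/√n) = -3.99/(7.87/√36) = -3.04
df = n − 1 = 35
Two-sided p-value ≈ 0.004
Since p ≈ 0.004 < α = 0.05, reject H0; the data support H1.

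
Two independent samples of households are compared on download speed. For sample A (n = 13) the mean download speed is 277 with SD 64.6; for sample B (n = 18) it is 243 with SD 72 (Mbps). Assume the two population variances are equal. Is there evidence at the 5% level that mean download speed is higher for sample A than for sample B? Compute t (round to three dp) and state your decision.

Let group 1 = sample A, group 2 = sample B. H0: μ_1 = μ_2; H1: μ_1 > μ_2 (two-sample pooled-variance t-test, right-tailed).
s_p² = [(13−1)·64.6² + (18−1)·72²]/(13+18−2) = 4765.72
t = (277 − 243)/√[4765.72·(1/13 + 1/18)] = 1.353
df = n₁ + n₂ − 2 = 29
p-value = P(T ≥ 1.353) ≈ 0.093
Since p ≈ 0.093 > α = 0.05, fail to reject H0; the data do not provide sufficient evidence against H0.

t = 1.353; fail to reject H0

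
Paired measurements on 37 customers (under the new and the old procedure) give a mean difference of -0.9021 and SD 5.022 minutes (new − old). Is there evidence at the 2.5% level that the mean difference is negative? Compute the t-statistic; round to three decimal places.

-1.093

H0: μ_d = 0; H1: μ_d < 0 (paired t-test on the differences, left-tailed).
t = d̄/(s_d/√n) = -0.9021/(5.022/√37) = -1.093
df = n − 1 = 36
p-value = P(T ≤ -1.093) ≈ 0.141
Since p ≈ 0.141 > α = 0.025, fail to reject H0; the data do not provide sufficient evidence against H0.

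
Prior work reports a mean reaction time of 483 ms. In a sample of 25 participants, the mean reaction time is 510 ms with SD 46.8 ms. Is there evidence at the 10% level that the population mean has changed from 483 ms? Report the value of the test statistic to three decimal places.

H0: μ = 483; H1: μ ≠ 483 (one-sample t-test, two-sided).
t = (x̄ − μ₀)/(s/√n) = (510 − 483)/(46.8/√25) = 2.885
df = n − 1 = 24
Two-sided p-value ≈ 0.008
Since p ≈ 0.008 < α = 0.1, reject H0; the data support H1.

2.885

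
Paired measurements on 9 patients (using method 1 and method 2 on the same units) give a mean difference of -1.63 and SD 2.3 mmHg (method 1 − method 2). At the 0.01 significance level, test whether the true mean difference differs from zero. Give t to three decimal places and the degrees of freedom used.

t = -2.126, df = 8

H0: μ_d = 0; H1: μ_d ≠ 0 (paired t-test on the differences, two-sided).
t = d̄/(s_d/√n) = -1.63/(2.3/√9) = -2.126
df = n − 1 = 8
Two-sided p-value ≈ 0.066
Since p ≈ 0.066 > α = 0.01, fail to reject H0; the evidence is not statistically significant.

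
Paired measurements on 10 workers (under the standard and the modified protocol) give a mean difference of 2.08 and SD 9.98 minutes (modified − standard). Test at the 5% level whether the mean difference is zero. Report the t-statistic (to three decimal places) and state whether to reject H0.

t = 0.659; fail to reject H0

H0: μ_d = 0; H1: μ_d ≠ 0 (paired t-test on the differences, two-sided).
t = d̄/(s_d/√n) = 2.08/(9.98/√10) = 0.659
df = n − 1 = 9
Two-sided p-value ≈ 0.526
Since p ≈ 0.526 > α = 0.05, fail to reject H0; the evidence is not statistically significant.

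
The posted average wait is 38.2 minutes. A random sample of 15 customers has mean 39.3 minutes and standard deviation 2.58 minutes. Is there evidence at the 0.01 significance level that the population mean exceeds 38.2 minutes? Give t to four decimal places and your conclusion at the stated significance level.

H0: μ = 38.2; H1: μ > 38.2 (one-sample t-test, right-tailed).
t = (x̄ − μ₀)/(s/√n) = (39.3 − 38.2)/(2.58/√15) = 1.6513
df = n − 1 = 14
p-value = P(T ≥ 1.6513) ≈ 0.0605
Since p ≈ 0.0605 > α = 0.01, fail to reject H0; the evidence is not statistically significant.

t = 1.6513; fail to reject H0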